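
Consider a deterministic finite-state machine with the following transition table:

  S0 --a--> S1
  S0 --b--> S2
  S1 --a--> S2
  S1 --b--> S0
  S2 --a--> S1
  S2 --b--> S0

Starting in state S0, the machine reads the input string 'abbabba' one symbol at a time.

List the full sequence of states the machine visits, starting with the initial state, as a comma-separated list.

Answer: S0, S1, S0, S2, S1, S0, S2, S1

Derivation:
Start: S0
  read 'a': S0 --a--> S1
  read 'b': S1 --b--> S0
  read 'b': S0 --b--> S2
  read 'a': S2 --a--> S1
  read 'b': S1 --b--> S0
  read 'b': S0 --b--> S2
  read 'a': S2 --a--> S1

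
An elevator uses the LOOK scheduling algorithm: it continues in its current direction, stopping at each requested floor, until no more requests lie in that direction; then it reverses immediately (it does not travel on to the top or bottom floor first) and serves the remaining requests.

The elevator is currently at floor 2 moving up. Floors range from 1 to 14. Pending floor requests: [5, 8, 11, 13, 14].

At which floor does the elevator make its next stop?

Current floor: 2, direction: up
Requests above: [5, 8, 11, 13, 14]
Requests below: []
Moving up and requests lie above → nearest above is min([5, 8, 11, 13, 14]) = 5

Answer: 5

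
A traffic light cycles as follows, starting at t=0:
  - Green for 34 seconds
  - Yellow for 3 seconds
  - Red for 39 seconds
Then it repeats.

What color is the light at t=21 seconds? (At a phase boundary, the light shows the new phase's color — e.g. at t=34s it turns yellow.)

Cycle length = 34 + 3 + 39 = 76s
t = 21, phase_t = 21 mod 76 = 21
21 < 34 (green end) → GREEN

Answer: green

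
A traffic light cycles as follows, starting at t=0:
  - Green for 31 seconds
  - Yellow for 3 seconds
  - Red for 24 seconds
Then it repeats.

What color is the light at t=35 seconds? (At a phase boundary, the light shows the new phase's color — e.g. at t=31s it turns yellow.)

Answer: red

Derivation:
Cycle length = 31 + 3 + 24 = 58s
t = 35, phase_t = 35 mod 58 = 35
35 >= 34 → RED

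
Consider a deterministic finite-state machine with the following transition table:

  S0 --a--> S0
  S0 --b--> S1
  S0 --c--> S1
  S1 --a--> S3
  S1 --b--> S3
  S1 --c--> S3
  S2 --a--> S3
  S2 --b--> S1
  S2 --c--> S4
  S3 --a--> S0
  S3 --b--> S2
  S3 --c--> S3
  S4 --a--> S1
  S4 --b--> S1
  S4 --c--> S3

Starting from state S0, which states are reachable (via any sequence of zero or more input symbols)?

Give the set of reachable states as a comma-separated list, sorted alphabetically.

BFS from S0:
  visit S0: S0--a-->S0 (seen), S0--b-->S1 (new), S0--c-->S1 (seen)
  visit S1: S1--a-->S3 (new), S1--b-->S3 (seen), S1--c-->S3 (seen)
  visit S3: S3--a-->S0 (seen), S3--b-->S2 (new), S3--c-->S3 (seen)
  visit S2: S2--a-->S3 (seen), S2--b-->S1 (seen), S2--c-->S4 (new)
  visit S4: S4--a-->S1 (seen), S4--b-->S1 (seen), S4--c-->S3 (seen)

Answer: S0, S1, S2, S3, S4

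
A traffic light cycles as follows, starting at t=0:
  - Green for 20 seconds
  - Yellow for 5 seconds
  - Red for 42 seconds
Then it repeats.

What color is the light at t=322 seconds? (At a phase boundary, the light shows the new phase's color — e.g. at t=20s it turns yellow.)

Answer: red

Derivation:
Cycle length = 20 + 5 + 42 = 67s
t = 322, phase_t = 322 mod 67 = 54
54 >= 25 → RED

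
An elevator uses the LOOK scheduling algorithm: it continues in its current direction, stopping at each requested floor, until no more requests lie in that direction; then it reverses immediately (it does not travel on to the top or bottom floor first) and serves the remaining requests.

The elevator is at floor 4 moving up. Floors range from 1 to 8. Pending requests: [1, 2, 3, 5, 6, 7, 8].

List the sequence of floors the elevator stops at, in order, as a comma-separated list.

Answer: 5, 6, 7, 8, 3, 2, 1

Derivation:
Current: 4, moving UP
Serve above first (ascending): [5, 6, 7, 8]
Then reverse, serve below (descending): [3, 2, 1]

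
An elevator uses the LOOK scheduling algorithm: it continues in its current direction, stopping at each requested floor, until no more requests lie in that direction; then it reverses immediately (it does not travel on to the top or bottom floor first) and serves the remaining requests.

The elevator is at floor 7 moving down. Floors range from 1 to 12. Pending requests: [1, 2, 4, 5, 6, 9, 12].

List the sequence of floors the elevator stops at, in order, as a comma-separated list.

Answer: 6, 5, 4, 2, 1, 9, 12

Derivation:
Current: 7, moving DOWN
Serve below first (descending): [6, 5, 4, 2, 1]
Then reverse, serve above (ascending): [9, 12]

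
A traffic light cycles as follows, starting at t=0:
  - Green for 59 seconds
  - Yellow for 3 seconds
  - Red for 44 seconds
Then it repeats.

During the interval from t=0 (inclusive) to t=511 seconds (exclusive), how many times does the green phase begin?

Answer: 5

Derivation:
Cycle = 59+3+44 = 106s
green phase starts at t = k*106 + 0 for k=0,1,2,...
Need k*106+0 < 511 → k < 4.821
k ∈ {0, ..., 4} → 5 starts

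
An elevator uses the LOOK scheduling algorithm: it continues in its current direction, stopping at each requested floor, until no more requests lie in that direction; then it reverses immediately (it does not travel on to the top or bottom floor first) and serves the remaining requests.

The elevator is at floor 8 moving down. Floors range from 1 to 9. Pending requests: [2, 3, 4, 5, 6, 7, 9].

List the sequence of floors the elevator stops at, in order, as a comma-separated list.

Current: 8, moving DOWN
Serve below first (descending): [7, 6, 5, 4, 3, 2]
Then reverse, serve above (ascending): [9]

Answer: 7, 6, 5, 4, 3, 2, 9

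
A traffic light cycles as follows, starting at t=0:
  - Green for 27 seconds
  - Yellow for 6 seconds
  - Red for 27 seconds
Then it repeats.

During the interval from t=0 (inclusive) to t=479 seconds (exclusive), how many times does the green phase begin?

Answer: 8

Derivation:
Cycle = 27+6+27 = 60s
green phase starts at t = k*60 + 0 for k=0,1,2,...
Need k*60+0 < 479 → k < 7.983
k ∈ {0, ..., 7} → 8 starts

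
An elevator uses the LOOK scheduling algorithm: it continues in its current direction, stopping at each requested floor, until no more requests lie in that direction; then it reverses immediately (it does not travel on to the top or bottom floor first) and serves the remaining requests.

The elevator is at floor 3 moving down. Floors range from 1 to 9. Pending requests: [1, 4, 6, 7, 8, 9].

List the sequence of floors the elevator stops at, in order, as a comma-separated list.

Answer: 1, 4, 6, 7, 8, 9

Derivation:
Current: 3, moving DOWN
Serve below first (descending): [1]
Then reverse, serve above (ascending): [4, 6, 7, 8, 9]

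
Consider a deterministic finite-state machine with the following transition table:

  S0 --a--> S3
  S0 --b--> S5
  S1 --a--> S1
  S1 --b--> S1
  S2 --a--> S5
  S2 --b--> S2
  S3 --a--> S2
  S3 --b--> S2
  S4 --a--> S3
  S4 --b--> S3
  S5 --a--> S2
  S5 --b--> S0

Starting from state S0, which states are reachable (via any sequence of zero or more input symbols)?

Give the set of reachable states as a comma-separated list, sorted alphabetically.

Answer: S0, S2, S3, S5

Derivation:
BFS from S0:
  visit S0: S0--a-->S3 (new), S0--b-->S5 (new)
  visit S3: S3--a-->S2 (new), S3--b-->S2 (seen)
  visit S5: S5--a-->S2 (seen), S5--b-->S0 (seen)
  visit S2: S2--a-->S5 (seen), S2--b-->S2 (seen)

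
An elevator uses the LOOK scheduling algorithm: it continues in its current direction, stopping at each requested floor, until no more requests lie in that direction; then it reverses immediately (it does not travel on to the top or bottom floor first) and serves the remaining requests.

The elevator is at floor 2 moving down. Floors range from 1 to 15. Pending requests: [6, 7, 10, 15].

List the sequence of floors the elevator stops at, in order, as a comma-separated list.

Current: 2, moving DOWN
Serve below first (descending): []
Then reverse, serve above (ascending): [6, 7, 10, 15]

Answer: 6, 7, 10, 15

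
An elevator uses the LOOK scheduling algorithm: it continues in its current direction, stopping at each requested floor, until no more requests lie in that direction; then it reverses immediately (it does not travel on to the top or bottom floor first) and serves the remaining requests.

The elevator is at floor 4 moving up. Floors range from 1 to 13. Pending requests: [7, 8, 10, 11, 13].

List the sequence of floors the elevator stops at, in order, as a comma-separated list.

Current: 4, moving UP
Serve above first (ascending): [7, 8, 10, 11, 13]
Then reverse, serve below (descending): []

Answer: 7, 8, 10, 11, 13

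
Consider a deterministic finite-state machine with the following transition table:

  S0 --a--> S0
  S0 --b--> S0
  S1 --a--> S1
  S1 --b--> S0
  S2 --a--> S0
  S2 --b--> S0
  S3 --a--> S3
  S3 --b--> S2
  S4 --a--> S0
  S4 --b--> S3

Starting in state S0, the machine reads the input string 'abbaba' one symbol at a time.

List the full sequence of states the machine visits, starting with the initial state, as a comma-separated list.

Start: S0
  read 'a': S0 --a--> S0
  read 'b': S0 --b--> S0
  read 'b': S0 --b--> S0
  read 'a': S0 --a--> S0
  read 'b': S0 --b--> S0
  read 'a': S0 --a--> S0

Answer: S0, S0, S0, S0, S0, S0, S0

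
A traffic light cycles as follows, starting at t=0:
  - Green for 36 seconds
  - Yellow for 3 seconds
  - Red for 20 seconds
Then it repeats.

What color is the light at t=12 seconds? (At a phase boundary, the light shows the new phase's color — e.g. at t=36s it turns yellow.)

Cycle length = 36 + 3 + 20 = 59s
t = 12, phase_t = 12 mod 59 = 12
12 < 36 (green end) → GREEN

Answer: green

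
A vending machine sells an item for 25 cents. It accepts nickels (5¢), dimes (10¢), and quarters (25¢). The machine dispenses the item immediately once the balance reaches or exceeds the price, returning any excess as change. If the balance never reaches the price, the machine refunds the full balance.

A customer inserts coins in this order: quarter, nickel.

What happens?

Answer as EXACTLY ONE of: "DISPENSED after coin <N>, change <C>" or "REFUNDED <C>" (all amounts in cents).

Price: 25¢
Coin 1 (quarter, 25¢): balance = 25¢
  → balance >= price → DISPENSE, change = 25 - 25 = 0¢

Answer: DISPENSED after coin 1, change 0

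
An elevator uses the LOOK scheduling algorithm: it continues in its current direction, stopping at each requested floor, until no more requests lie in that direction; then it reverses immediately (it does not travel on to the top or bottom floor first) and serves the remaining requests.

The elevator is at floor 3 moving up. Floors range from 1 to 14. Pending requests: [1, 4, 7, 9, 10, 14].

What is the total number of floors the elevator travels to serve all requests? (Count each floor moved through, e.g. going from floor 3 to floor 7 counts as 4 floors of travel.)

Start at floor 3 moving up, LOOK stop order: [4, 7, 9, 10, 14, 1]
  3 → 4: |4-3| = 1, total = 1
  4 → 7: |7-4| = 3, total = 4
  7 → 9: |9-7| = 2, total = 6
  9 → 10: |10-9| = 1, total = 7
  10 → 14: |14-10| = 4, total = 11
  14 → 1: |1-14| = 13, total = 24

Answer: 24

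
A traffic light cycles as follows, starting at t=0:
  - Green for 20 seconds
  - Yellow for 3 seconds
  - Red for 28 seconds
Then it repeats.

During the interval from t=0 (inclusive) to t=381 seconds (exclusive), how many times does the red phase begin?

Cycle = 20+3+28 = 51s
red phase starts at t = k*51 + 23 for k=0,1,2,...
Need k*51+23 < 381 → k < 7.020
k ∈ {0, ..., 7} → 8 starts

Answer: 8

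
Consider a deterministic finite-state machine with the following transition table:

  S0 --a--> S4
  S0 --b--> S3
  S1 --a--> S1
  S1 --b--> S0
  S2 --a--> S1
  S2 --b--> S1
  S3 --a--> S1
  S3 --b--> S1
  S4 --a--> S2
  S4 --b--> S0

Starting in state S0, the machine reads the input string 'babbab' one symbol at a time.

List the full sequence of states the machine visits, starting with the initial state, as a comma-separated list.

Start: S0
  read 'b': S0 --b--> S3
  read 'a': S3 --a--> S1
  read 'b': S1 --b--> S0
  read 'b': S0 --b--> S3
  read 'a': S3 --a--> S1
  read 'b': S1 --b--> S0

Answer: S0, S3, S1, S0, S3, S1, S0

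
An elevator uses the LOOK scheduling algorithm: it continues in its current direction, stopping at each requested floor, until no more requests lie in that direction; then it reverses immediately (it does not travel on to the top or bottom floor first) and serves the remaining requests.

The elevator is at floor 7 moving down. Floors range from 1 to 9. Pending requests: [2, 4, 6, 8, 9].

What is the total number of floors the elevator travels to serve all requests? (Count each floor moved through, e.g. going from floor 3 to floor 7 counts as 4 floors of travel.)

Start at floor 7 moving down, LOOK stop order: [6, 4, 2, 8, 9]
  7 → 6: |6-7| = 1, total = 1
  6 → 4: |4-6| = 2, total = 3
  4 → 2: |2-4| = 2, total = 5
  2 → 8: |8-2| = 6, total = 11
  8 → 9: |9-8| = 1, total = 12

Answer: 12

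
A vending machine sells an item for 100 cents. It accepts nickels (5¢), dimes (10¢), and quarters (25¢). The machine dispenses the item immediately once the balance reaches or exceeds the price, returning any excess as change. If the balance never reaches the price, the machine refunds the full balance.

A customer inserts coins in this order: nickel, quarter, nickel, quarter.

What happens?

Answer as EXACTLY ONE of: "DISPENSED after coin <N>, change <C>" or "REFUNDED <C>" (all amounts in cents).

Answer: REFUNDED 60

Derivation:
Price: 100¢
Coin 1 (nickel, 5¢): balance = 5¢
Coin 2 (quarter, 25¢): balance = 30¢
Coin 3 (nickel, 5¢): balance = 35¢
Coin 4 (quarter, 25¢): balance = 60¢
All coins inserted, balance 60¢ < price 100¢ → REFUND 60¢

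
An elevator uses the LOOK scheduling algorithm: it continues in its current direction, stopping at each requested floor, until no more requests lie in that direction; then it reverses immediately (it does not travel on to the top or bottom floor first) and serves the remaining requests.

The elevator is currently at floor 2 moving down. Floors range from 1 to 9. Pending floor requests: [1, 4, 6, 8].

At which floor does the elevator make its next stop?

Answer: 1

Derivation:
Current floor: 2, direction: down
Requests above: [4, 6, 8]
Requests below: [1]
Moving down and requests lie below → nearest below is max([1]) = 1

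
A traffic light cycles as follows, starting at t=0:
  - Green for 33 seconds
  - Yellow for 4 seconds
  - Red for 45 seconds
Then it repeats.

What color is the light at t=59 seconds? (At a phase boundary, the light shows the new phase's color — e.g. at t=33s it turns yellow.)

Cycle length = 33 + 4 + 45 = 82s
t = 59, phase_t = 59 mod 82 = 59
59 >= 37 → RED

Answer: red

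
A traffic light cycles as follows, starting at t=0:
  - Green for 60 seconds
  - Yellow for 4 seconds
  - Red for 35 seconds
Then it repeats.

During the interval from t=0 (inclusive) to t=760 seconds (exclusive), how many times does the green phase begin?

Cycle = 60+4+35 = 99s
green phase starts at t = k*99 + 0 for k=0,1,2,...
Need k*99+0 < 760 → k < 7.677
k ∈ {0, ..., 7} → 8 starts

Answer: 8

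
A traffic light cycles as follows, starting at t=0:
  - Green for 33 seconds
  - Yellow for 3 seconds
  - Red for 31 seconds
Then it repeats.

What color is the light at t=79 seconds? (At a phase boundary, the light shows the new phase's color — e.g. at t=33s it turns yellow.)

Answer: green

Derivation:
Cycle length = 33 + 3 + 31 = 67s
t = 79, phase_t = 79 mod 67 = 12
12 < 33 (green end) → GREEN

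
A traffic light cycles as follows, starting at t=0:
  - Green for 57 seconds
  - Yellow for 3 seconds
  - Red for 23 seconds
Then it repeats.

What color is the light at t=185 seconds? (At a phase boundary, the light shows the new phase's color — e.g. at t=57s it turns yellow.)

Cycle length = 57 + 3 + 23 = 83s
t = 185, phase_t = 185 mod 83 = 19
19 < 57 (green end) → GREEN

Answer: green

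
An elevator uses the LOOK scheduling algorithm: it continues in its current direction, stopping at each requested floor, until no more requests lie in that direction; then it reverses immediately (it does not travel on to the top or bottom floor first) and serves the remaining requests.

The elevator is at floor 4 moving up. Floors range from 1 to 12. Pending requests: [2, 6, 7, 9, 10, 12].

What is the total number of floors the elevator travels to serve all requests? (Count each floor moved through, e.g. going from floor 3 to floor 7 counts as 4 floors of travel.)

Answer: 18

Derivation:
Start at floor 4 moving up, LOOK stop order: [6, 7, 9, 10, 12, 2]
  4 → 6: |6-4| = 2, total = 2
  6 → 7: |7-6| = 1, total = 3
  7 → 9: |9-7| = 2, total = 5
  9 → 10: |10-9| = 1, total = 6
  10 → 12: |12-10| = 2, total = 8
  12 → 2: |2-12| = 10, total = 18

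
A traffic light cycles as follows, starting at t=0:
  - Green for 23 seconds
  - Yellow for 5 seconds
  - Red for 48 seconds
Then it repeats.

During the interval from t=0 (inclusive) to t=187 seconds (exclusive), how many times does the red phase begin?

Answer: 3

Derivation:
Cycle = 23+5+48 = 76s
red phase starts at t = k*76 + 28 for k=0,1,2,...
Need k*76+28 < 187 → k < 2.092
k ∈ {0, ..., 2} → 3 starts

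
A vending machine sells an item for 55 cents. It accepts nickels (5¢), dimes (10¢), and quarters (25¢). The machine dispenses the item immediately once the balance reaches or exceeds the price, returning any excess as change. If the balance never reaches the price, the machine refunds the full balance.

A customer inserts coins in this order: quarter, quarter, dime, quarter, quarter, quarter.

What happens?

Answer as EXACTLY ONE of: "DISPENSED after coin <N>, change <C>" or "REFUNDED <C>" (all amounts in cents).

Answer: DISPENSED after coin 3, change 5

Derivation:
Price: 55¢
Coin 1 (quarter, 25¢): balance = 25¢
Coin 2 (quarter, 25¢): balance = 50¢
Coin 3 (dime, 10¢): balance = 60¢
  → balance >= price → DISPENSE, change = 60 - 55 = 5¢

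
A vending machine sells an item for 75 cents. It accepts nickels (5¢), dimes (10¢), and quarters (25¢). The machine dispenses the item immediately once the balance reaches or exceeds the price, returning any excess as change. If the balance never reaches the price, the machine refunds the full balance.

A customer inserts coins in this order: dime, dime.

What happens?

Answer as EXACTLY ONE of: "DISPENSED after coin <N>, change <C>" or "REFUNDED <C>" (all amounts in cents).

Price: 75¢
Coin 1 (dime, 10¢): balance = 10¢
Coin 2 (dime, 10¢): balance = 20¢
All coins inserted, balance 20¢ < price 75¢ → REFUND 20¢

Answer: REFUNDED 20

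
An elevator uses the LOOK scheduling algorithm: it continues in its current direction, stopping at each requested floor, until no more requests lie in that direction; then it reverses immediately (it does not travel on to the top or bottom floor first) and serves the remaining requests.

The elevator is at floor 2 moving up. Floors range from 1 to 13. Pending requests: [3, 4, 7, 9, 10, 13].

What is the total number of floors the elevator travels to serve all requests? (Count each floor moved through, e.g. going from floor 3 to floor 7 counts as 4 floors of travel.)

Answer: 11

Derivation:
Start at floor 2 moving up, LOOK stop order: [3, 4, 7, 9, 10, 13]
  2 → 3: |3-2| = 1, total = 1
  3 → 4: |4-3| = 1, total = 2
  4 → 7: |7-4| = 3, total = 5
  7 → 9: |9-7| = 2, total = 7
  9 → 10: |10-9| = 1, total = 8
  10 → 13: |13-10| = 3, total = 11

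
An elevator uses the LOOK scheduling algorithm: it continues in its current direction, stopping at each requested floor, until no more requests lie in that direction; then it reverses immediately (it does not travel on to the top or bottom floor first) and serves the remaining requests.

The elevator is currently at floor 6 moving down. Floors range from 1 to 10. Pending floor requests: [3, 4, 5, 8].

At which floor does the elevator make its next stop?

Current floor: 6, direction: down
Requests above: [8]
Requests below: [3, 4, 5]
Moving down and requests lie below → nearest below is max([3, 4, 5]) = 5

Answer: 5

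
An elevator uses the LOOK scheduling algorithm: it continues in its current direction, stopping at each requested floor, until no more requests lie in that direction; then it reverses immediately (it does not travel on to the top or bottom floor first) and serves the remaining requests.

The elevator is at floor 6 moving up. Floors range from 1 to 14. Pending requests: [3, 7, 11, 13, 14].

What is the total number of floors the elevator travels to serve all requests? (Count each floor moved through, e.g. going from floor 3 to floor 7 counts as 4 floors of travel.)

Start at floor 6 moving up, LOOK stop order: [7, 11, 13, 14, 3]
  6 → 7: |7-6| = 1, total = 1
  7 → 11: |11-7| = 4, total = 5
  11 → 13: |13-11| = 2, total = 7
  13 → 14: |14-13| = 1, total = 8
  14 → 3: |3-14| = 11, total = 19

Answer: 19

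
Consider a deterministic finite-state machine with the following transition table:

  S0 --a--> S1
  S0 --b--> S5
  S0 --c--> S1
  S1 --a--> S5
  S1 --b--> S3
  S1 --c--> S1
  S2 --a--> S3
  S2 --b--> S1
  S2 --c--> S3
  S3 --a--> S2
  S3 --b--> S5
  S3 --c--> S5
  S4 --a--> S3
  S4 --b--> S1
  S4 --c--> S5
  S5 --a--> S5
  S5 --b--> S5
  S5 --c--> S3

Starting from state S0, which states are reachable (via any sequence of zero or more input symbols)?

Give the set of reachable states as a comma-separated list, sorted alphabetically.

Answer: S0, S1, S2, S3, S5

Derivation:
BFS from S0:
  visit S0: S0--a-->S1 (new), S0--b-->S5 (new), S0--c-->S1 (seen)
  visit S1: S1--a-->S5 (seen), S1--b-->S3 (new), S1--c-->S1 (seen)
  visit S5: S5--a-->S5 (seen), S5--b-->S5 (seen), S5--c-->S3 (seen)
  visit S3: S3--a-->S2 (new), S3--b-->S5 (seen), S3--c-->S5 (seen)
  visit S2: S2--a-->S3 (seen), S2--b-->S1 (seen), S2--c-->S3 (seen)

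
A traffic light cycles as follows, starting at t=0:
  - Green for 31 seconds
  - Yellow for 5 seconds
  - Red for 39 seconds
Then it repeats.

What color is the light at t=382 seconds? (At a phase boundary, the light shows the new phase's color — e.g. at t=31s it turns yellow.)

Answer: green

Derivation:
Cycle length = 31 + 5 + 39 = 75s
t = 382, phase_t = 382 mod 75 = 7
7 < 31 (green end) → GREEN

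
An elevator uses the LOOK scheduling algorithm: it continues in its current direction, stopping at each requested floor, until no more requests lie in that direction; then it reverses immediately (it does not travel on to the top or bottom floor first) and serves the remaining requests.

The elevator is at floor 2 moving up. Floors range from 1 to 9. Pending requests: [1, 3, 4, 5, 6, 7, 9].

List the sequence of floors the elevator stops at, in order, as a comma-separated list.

Answer: 3, 4, 5, 6, 7, 9, 1

Derivation:
Current: 2, moving UP
Serve above first (ascending): [3, 4, 5, 6, 7, 9]
Then reverse, serve below (descending): [1]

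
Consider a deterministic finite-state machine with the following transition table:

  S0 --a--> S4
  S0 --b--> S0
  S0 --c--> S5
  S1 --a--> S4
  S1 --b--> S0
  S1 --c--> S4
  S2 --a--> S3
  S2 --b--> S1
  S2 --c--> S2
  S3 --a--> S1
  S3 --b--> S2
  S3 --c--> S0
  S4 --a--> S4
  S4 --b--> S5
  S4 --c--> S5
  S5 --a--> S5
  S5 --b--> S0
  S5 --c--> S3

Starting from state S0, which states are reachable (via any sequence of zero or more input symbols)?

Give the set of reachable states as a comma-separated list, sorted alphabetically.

Answer: S0, S1, S2, S3, S4, S5

Derivation:
BFS from S0:
  visit S0: S0--a-->S4 (new), S0--b-->S0 (seen), S0--c-->S5 (new)
  visit S4: S4--a-->S4 (seen), S4--b-->S5 (seen), S4--c-->S5 (seen)
  visit S5: S5--a-->S5 (seen), S5--b-->S0 (seen), S5--c-->S3 (new)
  visit S3: S3--a-->S1 (new), S3--b-->S2 (new), S3--c-->S0 (seen)
  visit S1: S1--a-->S4 (seen), S1--b-->S0 (seen), S1--c-->S4 (seen)
  visit S2: S2--a-->S3 (seen), S2--b-->S1 (seen), S2--c-->S2 (seen)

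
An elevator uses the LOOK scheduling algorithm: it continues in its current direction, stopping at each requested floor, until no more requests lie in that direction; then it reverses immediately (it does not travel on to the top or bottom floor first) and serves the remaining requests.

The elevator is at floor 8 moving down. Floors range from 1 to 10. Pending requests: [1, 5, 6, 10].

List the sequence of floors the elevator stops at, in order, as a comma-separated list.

Answer: 6, 5, 1, 10

Derivation:
Current: 8, moving DOWN
Serve below first (descending): [6, 5, 1]
Then reverse, serve above (ascending): [10]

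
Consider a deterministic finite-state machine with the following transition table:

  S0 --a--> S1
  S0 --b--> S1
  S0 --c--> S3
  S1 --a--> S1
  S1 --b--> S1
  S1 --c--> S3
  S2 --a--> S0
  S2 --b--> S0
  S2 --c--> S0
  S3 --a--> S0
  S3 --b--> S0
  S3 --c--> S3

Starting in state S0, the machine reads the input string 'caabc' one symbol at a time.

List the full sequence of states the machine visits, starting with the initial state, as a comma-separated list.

Answer: S0, S3, S0, S1, S1, S3

Derivation:
Start: S0
  read 'c': S0 --c--> S3
  read 'a': S3 --a--> S0
  read 'a': S0 --a--> S1
  read 'b': S1 --b--> S1
  read 'c': S1 --c--> S3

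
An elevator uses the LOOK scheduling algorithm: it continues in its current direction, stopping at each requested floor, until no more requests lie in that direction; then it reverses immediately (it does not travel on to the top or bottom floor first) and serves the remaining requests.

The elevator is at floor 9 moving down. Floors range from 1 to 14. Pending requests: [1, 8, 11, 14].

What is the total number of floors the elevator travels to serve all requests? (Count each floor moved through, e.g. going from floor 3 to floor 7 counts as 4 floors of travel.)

Answer: 21

Derivation:
Start at floor 9 moving down, LOOK stop order: [8, 1, 11, 14]
  9 → 8: |8-9| = 1, total = 1
  8 → 1: |1-8| = 7, total = 8
  1 → 11: |11-1| = 10, total = 18
  11 → 14: |14-11| = 3, total = 21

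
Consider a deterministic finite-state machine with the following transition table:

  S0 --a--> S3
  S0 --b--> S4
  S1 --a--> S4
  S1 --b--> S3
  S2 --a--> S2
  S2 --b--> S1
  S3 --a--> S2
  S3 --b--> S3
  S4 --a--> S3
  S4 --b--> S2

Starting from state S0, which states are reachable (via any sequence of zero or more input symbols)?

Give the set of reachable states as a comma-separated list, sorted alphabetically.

Answer: S0, S1, S2, S3, S4

Derivation:
BFS from S0:
  visit S0: S0--a-->S3 (new), S0--b-->S4 (new)
  visit S3: S3--a-->S2 (new), S3--b-->S3 (seen)
  visit S4: S4--a-->S3 (seen), S4--b-->S2 (seen)
  visit S2: S2--a-->S2 (seen), S2--b-->S1 (new)
  visit S1: S1--a-->S4 (seen), S1--b-->S3 (seen)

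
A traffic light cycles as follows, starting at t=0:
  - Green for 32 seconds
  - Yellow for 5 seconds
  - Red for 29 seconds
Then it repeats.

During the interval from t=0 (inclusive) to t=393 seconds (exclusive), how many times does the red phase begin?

Answer: 6

Derivation:
Cycle = 32+5+29 = 66s
red phase starts at t = k*66 + 37 for k=0,1,2,...
Need k*66+37 < 393 → k < 5.394
k ∈ {0, ..., 5} → 6 starts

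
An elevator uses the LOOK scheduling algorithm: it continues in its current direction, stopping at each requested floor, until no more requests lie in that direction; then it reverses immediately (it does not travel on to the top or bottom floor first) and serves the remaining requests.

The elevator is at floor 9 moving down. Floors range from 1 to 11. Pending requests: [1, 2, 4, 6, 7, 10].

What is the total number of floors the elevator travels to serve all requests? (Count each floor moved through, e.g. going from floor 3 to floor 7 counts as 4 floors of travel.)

Answer: 17

Derivation:
Start at floor 9 moving down, LOOK stop order: [7, 6, 4, 2, 1, 10]
  9 → 7: |7-9| = 2, total = 2
  7 → 6: |6-7| = 1, total = 3
  6 → 4: |4-6| = 2, total = 5
  4 → 2: |2-4| = 2, total = 7
  2 → 1: |1-2| = 1, total = 8
  1 → 10: |10-1| = 9, total = 17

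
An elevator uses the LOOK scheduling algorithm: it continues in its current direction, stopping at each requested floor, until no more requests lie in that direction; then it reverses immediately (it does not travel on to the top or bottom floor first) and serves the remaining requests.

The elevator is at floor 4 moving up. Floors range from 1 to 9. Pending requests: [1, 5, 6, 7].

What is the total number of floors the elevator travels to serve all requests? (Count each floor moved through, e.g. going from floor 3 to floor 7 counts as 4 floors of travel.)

Start at floor 4 moving up, LOOK stop order: [5, 6, 7, 1]
  4 → 5: |5-4| = 1, total = 1
  5 → 6: |6-5| = 1, total = 2
  6 → 7: |7-6| = 1, total = 3
  7 → 1: |1-7| = 6, total = 9

Answer: 9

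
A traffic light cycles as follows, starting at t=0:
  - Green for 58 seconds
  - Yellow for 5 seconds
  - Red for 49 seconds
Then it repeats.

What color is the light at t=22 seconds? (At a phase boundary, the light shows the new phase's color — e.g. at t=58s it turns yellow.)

Cycle length = 58 + 5 + 49 = 112s
t = 22, phase_t = 22 mod 112 = 22
22 < 58 (green end) → GREEN

Answer: green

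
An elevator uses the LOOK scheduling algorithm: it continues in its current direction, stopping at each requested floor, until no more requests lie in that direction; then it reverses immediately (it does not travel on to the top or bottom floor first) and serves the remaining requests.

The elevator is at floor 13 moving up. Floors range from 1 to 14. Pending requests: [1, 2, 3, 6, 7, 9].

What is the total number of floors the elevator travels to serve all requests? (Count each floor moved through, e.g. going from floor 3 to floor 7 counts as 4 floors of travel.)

Start at floor 13 moving up, LOOK stop order: [9, 7, 6, 3, 2, 1]
  13 → 9: |9-13| = 4, total = 4
  9 → 7: |7-9| = 2, total = 6
  7 → 6: |6-7| = 1, total = 7
  6 → 3: |3-6| = 3, total = 10
  3 → 2: |2-3| = 1, total = 11
  2 → 1: |1-2| = 1, total = 12

Answer: 12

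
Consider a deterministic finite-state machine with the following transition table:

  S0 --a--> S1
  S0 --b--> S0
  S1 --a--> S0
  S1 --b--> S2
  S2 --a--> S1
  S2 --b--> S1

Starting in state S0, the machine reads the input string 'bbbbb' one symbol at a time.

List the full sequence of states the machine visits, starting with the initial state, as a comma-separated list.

Start: S0
  read 'b': S0 --b--> S0
  read 'b': S0 --b--> S0
  read 'b': S0 --b--> S0
  read 'b': S0 --b--> S0
  read 'b': S0 --b--> S0

Answer: S0, S0, S0, S0, S0, S0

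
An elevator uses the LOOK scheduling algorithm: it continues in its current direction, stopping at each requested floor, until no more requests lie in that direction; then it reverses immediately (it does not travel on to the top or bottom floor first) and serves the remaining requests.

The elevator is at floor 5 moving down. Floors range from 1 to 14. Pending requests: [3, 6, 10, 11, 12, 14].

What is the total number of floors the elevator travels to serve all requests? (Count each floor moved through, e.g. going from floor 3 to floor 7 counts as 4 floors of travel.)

Start at floor 5 moving down, LOOK stop order: [3, 6, 10, 11, 12, 14]
  5 → 3: |3-5| = 2, total = 2
  3 → 6: |6-3| = 3, total = 5
  6 → 10: |10-6| = 4, total = 9
  10 → 11: |11-10| = 1, total = 10
  11 → 12: |12-11| = 1, total = 11
  12 → 14: |14-12| = 2, total = 13

Answer: 13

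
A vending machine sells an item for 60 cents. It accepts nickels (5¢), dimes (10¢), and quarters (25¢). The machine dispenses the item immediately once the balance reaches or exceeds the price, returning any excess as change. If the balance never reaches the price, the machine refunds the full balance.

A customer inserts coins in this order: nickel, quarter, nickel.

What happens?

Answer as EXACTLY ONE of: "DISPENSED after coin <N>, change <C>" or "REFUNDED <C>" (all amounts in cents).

Price: 60¢
Coin 1 (nickel, 5¢): balance = 5¢
Coin 2 (quarter, 25¢): balance = 30¢
Coin 3 (nickel, 5¢): balance = 35¢
All coins inserted, balance 35¢ < price 60¢ → REFUND 35¢

Answer: REFUNDED 35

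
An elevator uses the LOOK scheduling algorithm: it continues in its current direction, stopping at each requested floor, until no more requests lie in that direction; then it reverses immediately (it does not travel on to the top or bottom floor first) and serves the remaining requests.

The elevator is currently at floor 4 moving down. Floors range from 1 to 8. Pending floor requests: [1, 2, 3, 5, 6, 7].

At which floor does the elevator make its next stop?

Current floor: 4, direction: down
Requests above: [5, 6, 7]
Requests below: [1, 2, 3]
Moving down and requests lie below → nearest below is max([1, 2, 3]) = 3

Answer: 3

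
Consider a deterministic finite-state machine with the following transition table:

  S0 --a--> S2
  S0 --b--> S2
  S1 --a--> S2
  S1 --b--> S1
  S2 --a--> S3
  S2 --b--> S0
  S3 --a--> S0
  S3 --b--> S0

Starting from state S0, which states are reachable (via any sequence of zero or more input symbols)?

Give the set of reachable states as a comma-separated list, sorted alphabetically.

Answer: S0, S2, S3

Derivation:
BFS from S0:
  visit S0: S0--a-->S2 (new), S0--b-->S2 (seen)
  visit S2: S2--a-->S3 (new), S2--b-->S0 (seen)
  visit S3: S3--a-->S0 (seen), S3--b-->S0 (seen)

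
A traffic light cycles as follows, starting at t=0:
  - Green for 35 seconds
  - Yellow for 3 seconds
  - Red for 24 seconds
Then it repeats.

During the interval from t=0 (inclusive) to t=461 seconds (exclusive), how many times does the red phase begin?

Cycle = 35+3+24 = 62s
red phase starts at t = k*62 + 38 for k=0,1,2,...
Need k*62+38 < 461 → k < 6.823
k ∈ {0, ..., 6} → 7 starts

Answer: 7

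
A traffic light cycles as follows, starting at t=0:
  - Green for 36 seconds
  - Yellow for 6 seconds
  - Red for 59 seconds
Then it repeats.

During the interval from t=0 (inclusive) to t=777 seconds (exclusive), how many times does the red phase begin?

Answer: 8

Derivation:
Cycle = 36+6+59 = 101s
red phase starts at t = k*101 + 42 for k=0,1,2,...
Need k*101+42 < 777 → k < 7.277
k ∈ {0, ..., 7} → 8 starts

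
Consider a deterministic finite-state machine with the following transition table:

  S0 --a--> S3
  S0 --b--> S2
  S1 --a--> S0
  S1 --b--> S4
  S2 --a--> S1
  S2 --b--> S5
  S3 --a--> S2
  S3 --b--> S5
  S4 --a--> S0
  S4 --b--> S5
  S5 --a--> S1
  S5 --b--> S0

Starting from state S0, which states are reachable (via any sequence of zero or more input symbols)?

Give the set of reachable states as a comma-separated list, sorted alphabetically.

BFS from S0:
  visit S0: S0--a-->S3 (new), S0--b-->S2 (new)
  visit S3: S3--a-->S2 (seen), S3--b-->S5 (new)
  visit S2: S2--a-->S1 (new), S2--b-->S5 (seen)
  visit S5: S5--a-->S1 (seen), S5--b-->S0 (seen)
  visit S1: S1--a-->S0 (seen), S1--b-->S4 (new)
  visit S4: S4--a-->S0 (seen), S4--b-->S5 (seen)

Answer: S0, S1, S2, S3, S4, S5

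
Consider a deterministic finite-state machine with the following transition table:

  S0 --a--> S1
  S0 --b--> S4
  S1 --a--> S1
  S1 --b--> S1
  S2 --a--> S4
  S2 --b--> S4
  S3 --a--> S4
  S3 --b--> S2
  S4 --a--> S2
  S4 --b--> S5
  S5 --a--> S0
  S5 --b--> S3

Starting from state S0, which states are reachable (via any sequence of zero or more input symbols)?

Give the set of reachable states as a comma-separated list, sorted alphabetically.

BFS from S0:
  visit S0: S0--a-->S1 (new), S0--b-->S4 (new)
  visit S1: S1--a-->S1 (seen), S1--b-->S1 (seen)
  visit S4: S4--a-->S2 (new), S4--b-->S5 (new)
  visit S2: S2--a-->S4 (seen), S2--b-->S4 (seen)
  visit S5: S5--a-->S0 (seen), S5--b-->S3 (new)
  visit S3: S3--a-->S4 (seen), S3--b-->S2 (seen)

Answer: S0, S1, S2, S3, S4, S5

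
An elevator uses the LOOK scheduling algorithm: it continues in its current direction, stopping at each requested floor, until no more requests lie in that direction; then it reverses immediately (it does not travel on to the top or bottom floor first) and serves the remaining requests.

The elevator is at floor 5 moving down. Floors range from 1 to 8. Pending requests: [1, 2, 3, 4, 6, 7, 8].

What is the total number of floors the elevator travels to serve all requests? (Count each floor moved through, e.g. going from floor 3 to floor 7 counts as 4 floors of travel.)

Start at floor 5 moving down, LOOK stop order: [4, 3, 2, 1, 6, 7, 8]
  5 → 4: |4-5| = 1, total = 1
  4 → 3: |3-4| = 1, total = 2
  3 → 2: |2-3| = 1, total = 3
  2 → 1: |1-2| = 1, total = 4
  1 → 6: |6-1| = 5, total = 9
  6 → 7: |7-6| = 1, total = 10
  7 → 8: |8-7| = 1, total = 11

Answer: 11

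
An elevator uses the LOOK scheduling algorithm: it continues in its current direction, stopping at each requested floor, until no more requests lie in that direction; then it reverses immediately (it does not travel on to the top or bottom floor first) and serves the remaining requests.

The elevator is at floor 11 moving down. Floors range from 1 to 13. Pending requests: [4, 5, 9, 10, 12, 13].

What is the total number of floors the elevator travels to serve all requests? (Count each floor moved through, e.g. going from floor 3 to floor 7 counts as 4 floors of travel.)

Start at floor 11 moving down, LOOK stop order: [10, 9, 5, 4, 12, 13]
  11 → 10: |10-11| = 1, total = 1
  10 → 9: |9-10| = 1, total = 2
  9 → 5: |5-9| = 4, total = 6
  5 → 4: |4-5| = 1, total = 7
  4 → 12: |12-4| = 8, total = 15
  12 → 13: |13-12| = 1, total = 16

Answer: 16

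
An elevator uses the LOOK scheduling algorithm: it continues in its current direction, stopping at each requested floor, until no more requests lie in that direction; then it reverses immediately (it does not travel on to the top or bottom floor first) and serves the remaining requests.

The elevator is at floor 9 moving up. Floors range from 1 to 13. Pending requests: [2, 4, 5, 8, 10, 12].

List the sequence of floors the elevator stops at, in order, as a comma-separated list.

Answer: 10, 12, 8, 5, 4, 2

Derivation:
Current: 9, moving UP
Serve above first (ascending): [10, 12]
Then reverse, serve below (descending): [8, 5, 4, 2]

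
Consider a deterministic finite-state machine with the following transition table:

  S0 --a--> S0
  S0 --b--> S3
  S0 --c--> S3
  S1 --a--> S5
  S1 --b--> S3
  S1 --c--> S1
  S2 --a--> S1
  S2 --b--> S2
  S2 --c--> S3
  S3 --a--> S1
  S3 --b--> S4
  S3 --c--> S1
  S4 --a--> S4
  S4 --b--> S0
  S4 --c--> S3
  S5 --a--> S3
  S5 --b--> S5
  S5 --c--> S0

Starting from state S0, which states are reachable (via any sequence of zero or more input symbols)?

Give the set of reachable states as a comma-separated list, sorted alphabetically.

BFS from S0:
  visit S0: S0--a-->S0 (seen), S0--b-->S3 (new), S0--c-->S3 (seen)
  visit S3: S3--a-->S1 (new), S3--b-->S4 (new), S3--c-->S1 (seen)
  visit S1: S1--a-->S5 (new), S1--b-->S3 (seen), S1--c-->S1 (seen)
  visit S4: S4--a-->S4 (seen), S4--b-->S0 (seen), S4--c-->S3 (seen)
  visit S5: S5--a-->S3 (seen), S5--b-->S5 (seen), S5--c-->S0 (seen)

Answer: S0, S1, S3, S4, S5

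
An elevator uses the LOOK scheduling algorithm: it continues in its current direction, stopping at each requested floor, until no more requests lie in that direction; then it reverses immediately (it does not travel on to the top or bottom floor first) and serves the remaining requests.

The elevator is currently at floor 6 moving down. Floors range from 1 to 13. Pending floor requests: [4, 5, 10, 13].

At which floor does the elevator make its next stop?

Current floor: 6, direction: down
Requests above: [10, 13]
Requests below: [4, 5]
Moving down and requests lie below → nearest below is max([4, 5]) = 5

Answer: 5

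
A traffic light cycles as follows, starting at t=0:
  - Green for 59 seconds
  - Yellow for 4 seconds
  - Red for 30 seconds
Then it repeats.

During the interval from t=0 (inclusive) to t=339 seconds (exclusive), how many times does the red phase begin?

Answer: 3

Derivation:
Cycle = 59+4+30 = 93s
red phase starts at t = k*93 + 63 for k=0,1,2,...
Need k*93+63 < 339 → k < 2.968
k ∈ {0, ..., 2} → 3 starts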